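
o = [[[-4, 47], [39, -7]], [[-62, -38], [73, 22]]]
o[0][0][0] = -4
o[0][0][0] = -4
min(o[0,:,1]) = -7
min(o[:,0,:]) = -62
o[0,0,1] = 47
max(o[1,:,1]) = 22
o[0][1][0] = 39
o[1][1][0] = 73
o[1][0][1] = -38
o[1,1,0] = 73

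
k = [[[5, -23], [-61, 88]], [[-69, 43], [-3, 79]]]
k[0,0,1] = -23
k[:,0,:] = [[5, -23], [-69, 43]]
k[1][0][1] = 43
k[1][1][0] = -3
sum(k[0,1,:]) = 27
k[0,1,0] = -61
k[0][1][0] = -61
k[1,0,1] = 43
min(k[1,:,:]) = -69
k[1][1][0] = -3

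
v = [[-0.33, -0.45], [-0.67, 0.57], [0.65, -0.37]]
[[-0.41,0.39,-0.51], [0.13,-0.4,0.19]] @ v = [[-0.46, 0.6], [0.35, -0.36]]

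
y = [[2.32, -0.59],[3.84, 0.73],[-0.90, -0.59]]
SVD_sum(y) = [[2.24, 0.22],[3.87, 0.38],[-0.95, -0.09]] + [[0.08,-0.81],[-0.03,0.35],[0.05,-0.50]]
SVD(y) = [[-0.49, 0.8], [-0.85, -0.34], [0.21, 0.49]] @ diag([4.596964360706739, 1.0173586714586393]) @ [[-1.00, -0.10],[0.1, -1.0]]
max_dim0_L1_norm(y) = 7.06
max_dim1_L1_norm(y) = 4.57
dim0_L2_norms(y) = [4.58, 1.11]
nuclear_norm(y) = 5.61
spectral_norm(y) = 4.60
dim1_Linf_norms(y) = [2.32, 3.84, 0.9]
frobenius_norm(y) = 4.71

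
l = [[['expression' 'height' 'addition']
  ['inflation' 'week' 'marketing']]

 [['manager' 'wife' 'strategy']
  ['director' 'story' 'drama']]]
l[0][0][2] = 'addition'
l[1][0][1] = 'wife'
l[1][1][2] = 'drama'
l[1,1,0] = 'director'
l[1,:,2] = ['strategy', 'drama']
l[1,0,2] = 'strategy'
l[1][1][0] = 'director'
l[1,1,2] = 'drama'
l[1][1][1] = 'story'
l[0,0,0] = 'expression'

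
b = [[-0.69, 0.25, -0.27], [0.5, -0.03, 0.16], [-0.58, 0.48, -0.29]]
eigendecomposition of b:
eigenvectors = [[0.64, -0.29, -0.10], [-0.39, 0.22, 0.57], [0.67, 0.93, 0.82]]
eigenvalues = [-1.12, 0.0, 0.11]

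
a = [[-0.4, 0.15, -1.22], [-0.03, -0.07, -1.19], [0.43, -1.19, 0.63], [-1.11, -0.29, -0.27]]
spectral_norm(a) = 2.03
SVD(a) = [[-0.62,  -0.14,  0.22], [-0.50,  -0.17,  0.57], [0.53,  -0.7,  0.45], [-0.29,  -0.68,  -0.65]] @ diag([2.034468258633051, 1.1488994233287013, 1.0103311435809432]) @ [[0.4, -0.29, 0.87], [0.45, 0.89, 0.10], [0.80, -0.35, -0.49]]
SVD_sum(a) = [[-0.50,  0.37,  -1.1],[-0.41,  0.30,  -0.89],[0.43,  -0.31,  0.93],[-0.24,  0.17,  -0.51]] + [[-0.07, -0.14, -0.02],[-0.08, -0.17, -0.02],[-0.36, -0.72, -0.08],[-0.35, -0.69, -0.07]] + [[0.18,-0.08,-0.11], [0.46,-0.20,-0.28], [0.36,-0.16,-0.22], [-0.53,0.23,0.32]]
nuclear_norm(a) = 4.19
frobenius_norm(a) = 2.55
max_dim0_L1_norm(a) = 3.31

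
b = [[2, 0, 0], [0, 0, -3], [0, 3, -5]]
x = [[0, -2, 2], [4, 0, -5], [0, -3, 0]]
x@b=[[0, 6, -4], [8, -15, 25], [0, 0, 9]]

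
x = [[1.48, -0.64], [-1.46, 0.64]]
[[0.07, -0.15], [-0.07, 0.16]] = x @ [[-0.25, 0.52], [-0.68, 1.43]]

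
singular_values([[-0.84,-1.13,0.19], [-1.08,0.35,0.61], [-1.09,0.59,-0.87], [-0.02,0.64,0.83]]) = [1.75, 1.47, 1.36]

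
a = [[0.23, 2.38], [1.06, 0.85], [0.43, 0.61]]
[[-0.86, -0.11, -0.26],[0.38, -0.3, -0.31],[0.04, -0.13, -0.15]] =a@[[0.70, -0.27, -0.22], [-0.43, -0.02, -0.09]]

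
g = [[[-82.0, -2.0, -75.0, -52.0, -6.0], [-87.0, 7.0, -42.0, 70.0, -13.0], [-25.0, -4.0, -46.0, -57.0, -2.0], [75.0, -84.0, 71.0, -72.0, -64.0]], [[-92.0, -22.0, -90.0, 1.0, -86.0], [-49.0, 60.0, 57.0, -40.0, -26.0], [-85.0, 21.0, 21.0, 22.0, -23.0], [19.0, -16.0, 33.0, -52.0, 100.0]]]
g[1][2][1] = 21.0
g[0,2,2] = -46.0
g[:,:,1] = [[-2.0, 7.0, -4.0, -84.0], [-22.0, 60.0, 21.0, -16.0]]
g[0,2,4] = -2.0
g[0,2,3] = -57.0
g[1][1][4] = -26.0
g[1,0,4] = -86.0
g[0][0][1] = -2.0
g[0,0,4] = -6.0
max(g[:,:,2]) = 71.0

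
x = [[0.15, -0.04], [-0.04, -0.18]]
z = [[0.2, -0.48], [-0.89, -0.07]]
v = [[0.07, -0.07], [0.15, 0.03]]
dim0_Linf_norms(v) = [0.15, 0.07]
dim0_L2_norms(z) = [0.91, 0.49]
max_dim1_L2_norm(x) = 0.18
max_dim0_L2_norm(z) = 0.91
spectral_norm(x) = 0.18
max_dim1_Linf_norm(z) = 0.89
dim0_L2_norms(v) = [0.17, 0.08]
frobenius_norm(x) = 0.24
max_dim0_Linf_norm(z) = 0.89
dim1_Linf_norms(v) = [0.07, 0.15]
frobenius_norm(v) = 0.18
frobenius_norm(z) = 1.03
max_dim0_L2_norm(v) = 0.17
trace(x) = -0.03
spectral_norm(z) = 0.91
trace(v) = 0.10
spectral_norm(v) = 0.17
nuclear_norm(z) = 1.40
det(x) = -0.03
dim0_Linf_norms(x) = [0.15, 0.18]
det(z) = -0.44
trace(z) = 0.13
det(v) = 0.01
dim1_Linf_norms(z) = [0.48, 0.89]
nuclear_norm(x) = 0.34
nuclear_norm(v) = 0.24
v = x @ z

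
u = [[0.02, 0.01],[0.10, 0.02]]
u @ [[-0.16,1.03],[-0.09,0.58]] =[[-0.00, 0.03],[-0.02, 0.11]]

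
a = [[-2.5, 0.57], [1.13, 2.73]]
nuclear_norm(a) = 5.50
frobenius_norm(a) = 3.91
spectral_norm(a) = 3.05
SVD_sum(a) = [[-0.87, -0.94], [1.88, 2.03]] + [[-1.63,1.51], [-0.75,0.7]]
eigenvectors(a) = [[-0.98,-0.11], [0.21,-0.99]]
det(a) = -7.47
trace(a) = 0.23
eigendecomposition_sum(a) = [[-2.56, 0.27],[0.54, -0.06]] + [[0.06,0.3], [0.59,2.79]]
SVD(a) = [[-0.42, 0.91], [0.91, 0.42]] @ diag([3.0523734711414674, 2.446981036434854]) @ [[0.68, 0.73], [-0.73, 0.68]]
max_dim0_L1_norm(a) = 3.63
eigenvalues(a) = [-2.62, 2.85]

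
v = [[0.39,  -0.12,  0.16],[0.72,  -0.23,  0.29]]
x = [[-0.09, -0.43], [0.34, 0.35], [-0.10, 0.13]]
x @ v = [[-0.34, 0.11, -0.14],[0.38, -0.12, 0.16],[0.05, -0.02, 0.02]]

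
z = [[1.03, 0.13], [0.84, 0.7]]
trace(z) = 1.73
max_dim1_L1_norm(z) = 1.54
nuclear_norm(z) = 1.87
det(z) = 0.61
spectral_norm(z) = 1.45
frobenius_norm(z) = 1.51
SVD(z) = [[-0.69, -0.73], [-0.73, 0.69]] @ diag([1.447312109858921, 0.42271462791784165]) @ [[-0.91, -0.41], [-0.41, 0.91]]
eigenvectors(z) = [[0.54, -0.24], [0.84, 0.97]]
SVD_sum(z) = [[0.9,0.41], [0.96,0.44]] + [[0.13, -0.28], [-0.12, 0.26]]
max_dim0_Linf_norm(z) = 1.03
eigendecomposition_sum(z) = [[0.89, 0.22], [1.40, 0.34]] + [[0.14, -0.09], [-0.56, 0.36]]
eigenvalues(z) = [1.23, 0.5]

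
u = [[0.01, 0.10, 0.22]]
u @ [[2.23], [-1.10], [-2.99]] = [[-0.75]]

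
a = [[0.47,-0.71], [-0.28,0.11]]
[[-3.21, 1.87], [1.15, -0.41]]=a @ [[-3.14, 0.59], [2.44, -2.25]]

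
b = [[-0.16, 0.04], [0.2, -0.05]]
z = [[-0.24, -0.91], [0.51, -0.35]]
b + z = [[-0.40, -0.87], [0.71, -0.40]]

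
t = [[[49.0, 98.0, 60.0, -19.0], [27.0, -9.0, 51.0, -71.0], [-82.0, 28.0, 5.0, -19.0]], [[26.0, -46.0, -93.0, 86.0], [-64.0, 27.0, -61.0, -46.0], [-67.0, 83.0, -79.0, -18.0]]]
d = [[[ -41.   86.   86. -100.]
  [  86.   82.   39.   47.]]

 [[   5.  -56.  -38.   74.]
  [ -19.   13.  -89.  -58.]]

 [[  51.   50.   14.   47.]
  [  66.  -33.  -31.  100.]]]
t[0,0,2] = 60.0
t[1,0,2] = -93.0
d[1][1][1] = 13.0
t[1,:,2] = [-93.0, -61.0, -79.0]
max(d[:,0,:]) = 86.0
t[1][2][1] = 83.0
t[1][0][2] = -93.0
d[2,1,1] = -33.0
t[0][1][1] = -9.0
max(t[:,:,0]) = 49.0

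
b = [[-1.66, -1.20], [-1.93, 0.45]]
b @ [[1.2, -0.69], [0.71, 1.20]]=[[-2.84,-0.29], [-2.00,1.87]]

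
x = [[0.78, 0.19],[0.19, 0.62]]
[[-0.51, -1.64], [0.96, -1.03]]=x@[[-1.12,  -1.83], [1.89,  -1.10]]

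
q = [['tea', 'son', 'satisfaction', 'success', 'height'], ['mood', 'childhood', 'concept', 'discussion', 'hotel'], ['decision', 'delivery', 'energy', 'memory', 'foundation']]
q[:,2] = ['satisfaction', 'concept', 'energy']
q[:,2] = ['satisfaction', 'concept', 'energy']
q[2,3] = 'memory'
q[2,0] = 'decision'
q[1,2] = 'concept'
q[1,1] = 'childhood'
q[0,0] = 'tea'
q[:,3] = ['success', 'discussion', 'memory']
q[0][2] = 'satisfaction'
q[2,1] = 'delivery'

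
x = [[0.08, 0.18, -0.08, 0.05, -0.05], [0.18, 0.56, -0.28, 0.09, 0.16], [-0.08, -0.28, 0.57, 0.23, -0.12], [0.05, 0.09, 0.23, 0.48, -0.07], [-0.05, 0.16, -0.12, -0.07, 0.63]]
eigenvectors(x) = [[0.13, 0.92, -0.19, 0.20, 0.23],[0.56, -0.35, -0.48, 0.14, 0.56],[-0.63, -0.0, -0.63, -0.41, 0.2],[-0.23, -0.01, 0.58, -0.16, 0.76],[0.46, 0.16, 0.06, -0.86, -0.09]]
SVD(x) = [[-0.13, 0.23, -0.20, -0.19, 0.92], [-0.56, 0.56, -0.14, -0.48, -0.35], [0.63, 0.20, 0.41, -0.63, -0.0], [0.23, 0.76, 0.16, 0.58, -0.01], [-0.46, -0.09, 0.86, 0.06, 0.16]] @ diag([1.0082711995741738, 0.6300434458586591, 0.5451787241243252, 0.13266439006320382, 0.0038422403796383557]) @ [[-0.13, -0.56, 0.63, 0.23, -0.46], [0.23, 0.56, 0.2, 0.76, -0.09], [-0.2, -0.14, 0.41, 0.16, 0.86], [-0.19, -0.48, -0.63, 0.58, 0.06], [0.92, -0.35, -0.0, -0.01, 0.16]]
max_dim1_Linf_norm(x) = 0.63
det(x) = 0.00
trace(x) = 2.32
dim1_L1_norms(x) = [0.44, 1.27, 1.28, 0.92, 1.03]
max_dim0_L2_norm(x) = 0.69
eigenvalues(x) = [1.01, 0.0, 0.13, 0.55, 0.63]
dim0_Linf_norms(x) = [0.18, 0.56, 0.57, 0.48, 0.63]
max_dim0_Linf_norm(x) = 0.63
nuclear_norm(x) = 2.32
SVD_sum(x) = [[0.02, 0.07, -0.08, -0.03, 0.06], [0.07, 0.32, -0.36, -0.13, 0.26], [-0.08, -0.36, 0.4, 0.14, -0.30], [-0.03, -0.13, 0.14, 0.05, -0.11], [0.06, 0.26, -0.30, -0.11, 0.22]] + [[0.03, 0.08, 0.03, 0.11, -0.01], [0.08, 0.2, 0.07, 0.27, -0.03], [0.03, 0.07, 0.03, 0.10, -0.01], [0.11, 0.27, 0.1, 0.37, -0.04], [-0.01, -0.03, -0.01, -0.04, 0.01]] + [[0.02,0.02,-0.04,-0.02,-0.09], [0.02,0.01,-0.03,-0.01,-0.07], [-0.04,-0.03,0.09,0.04,0.19], [-0.02,-0.01,0.04,0.01,0.08], [-0.09,-0.07,0.19,0.08,0.41]] + [[0.00, 0.01, 0.02, -0.01, -0.0],[0.01, 0.03, 0.04, -0.04, -0.0],[0.02, 0.04, 0.05, -0.05, -0.01],[-0.01, -0.04, -0.05, 0.04, 0.00],[-0.0, -0.00, -0.01, 0.0, 0.00]] + [[0.0, -0.0, -0.00, -0.0, 0.00], [-0.0, 0.0, 0.00, 0.00, -0.0], [-0.00, 0.00, 0.0, 0.0, -0.00], [-0.00, 0.0, 0.00, 0.0, -0.00], [0.0, -0.00, -0.00, -0.00, 0.00]]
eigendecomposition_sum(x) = [[0.02, 0.07, -0.08, -0.03, 0.06], [0.07, 0.32, -0.36, -0.13, 0.26], [-0.08, -0.36, 0.4, 0.14, -0.3], [-0.03, -0.13, 0.14, 0.05, -0.11], [0.06, 0.26, -0.3, -0.11, 0.22]] + [[0.00, -0.00, -0.0, -0.00, 0.00], [-0.0, 0.0, 0.00, 0.00, -0.0], [-0.0, 0.00, 0.00, 0.0, -0.0], [-0.0, 0.00, 0.00, 0.00, -0.0], [0.0, -0.00, -0.0, -0.00, 0.00]] + [[0.00, 0.01, 0.02, -0.01, -0.0], [0.01, 0.03, 0.04, -0.04, -0.0], [0.02, 0.04, 0.05, -0.05, -0.01], [-0.01, -0.04, -0.05, 0.04, 0.0], [-0.0, -0.00, -0.01, 0.0, 0.0]] + [[0.02, 0.02, -0.04, -0.02, -0.09], [0.02, 0.01, -0.03, -0.01, -0.07], [-0.04, -0.03, 0.09, 0.04, 0.19], [-0.02, -0.01, 0.04, 0.01, 0.08], [-0.09, -0.07, 0.19, 0.08, 0.41]] + [[0.03, 0.08, 0.03, 0.11, -0.01], [0.08, 0.2, 0.07, 0.27, -0.03], [0.03, 0.07, 0.03, 0.10, -0.01], [0.11, 0.27, 0.10, 0.37, -0.04], [-0.01, -0.03, -0.01, -0.04, 0.01]]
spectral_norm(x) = 1.01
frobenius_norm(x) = 1.31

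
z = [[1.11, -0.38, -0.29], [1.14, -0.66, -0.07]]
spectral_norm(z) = 1.77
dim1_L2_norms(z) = [1.21, 1.32]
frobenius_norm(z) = 1.79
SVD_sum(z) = [[1.07, -0.5, -0.17], [1.17, -0.55, -0.18]] + [[0.04,0.12,-0.12],[-0.03,-0.11,0.11]]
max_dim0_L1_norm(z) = 2.25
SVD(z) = [[-0.67, -0.74], [-0.74, 0.67]] @ diag([1.7729050408133196, 0.23980766513754873]) @ [[-0.90,  0.42,  0.14],[-0.21,  -0.69,  0.70]]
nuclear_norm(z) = 2.01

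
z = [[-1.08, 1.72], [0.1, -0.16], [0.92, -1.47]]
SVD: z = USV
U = [[-0.76,  -0.65], [0.07,  -0.14], [0.65,  -0.75]]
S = [2.68, 0.0]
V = [[0.53, -0.85], [0.85, 0.53]]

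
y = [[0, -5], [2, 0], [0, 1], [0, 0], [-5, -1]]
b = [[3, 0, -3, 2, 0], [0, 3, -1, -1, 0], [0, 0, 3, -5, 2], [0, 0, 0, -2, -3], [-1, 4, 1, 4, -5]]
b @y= [[0, -18], [6, -1], [-10, 1], [15, 3], [33, 11]]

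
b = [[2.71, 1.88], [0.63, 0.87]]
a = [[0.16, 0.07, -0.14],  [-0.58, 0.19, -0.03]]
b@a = [[-0.66,0.55,-0.44], [-0.40,0.21,-0.11]]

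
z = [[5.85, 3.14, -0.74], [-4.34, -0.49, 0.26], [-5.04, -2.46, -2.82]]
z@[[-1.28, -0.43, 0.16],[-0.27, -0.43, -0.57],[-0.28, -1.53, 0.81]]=[[-8.13, -2.73, -1.45], [5.61, 1.68, -0.20], [7.9, 7.54, -1.69]]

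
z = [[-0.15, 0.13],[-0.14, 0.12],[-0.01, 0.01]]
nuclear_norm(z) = 0.27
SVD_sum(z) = [[-0.15, 0.13],  [-0.14, 0.12],  [-0.01, 0.01]] + [[0.0, 0.00], [-0.00, -0.0], [0.0, 0.0]]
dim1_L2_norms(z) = [0.2, 0.18, 0.01]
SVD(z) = [[-0.73, 0.36], [-0.68, -0.45], [-0.05, 0.81]] @ diag([0.27129019431062623, 0.0012768989398752085]) @ [[0.76, -0.65], [0.65, 0.76]]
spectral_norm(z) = 0.27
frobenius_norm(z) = 0.27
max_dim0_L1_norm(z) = 0.3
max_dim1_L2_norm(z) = 0.2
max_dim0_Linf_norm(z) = 0.15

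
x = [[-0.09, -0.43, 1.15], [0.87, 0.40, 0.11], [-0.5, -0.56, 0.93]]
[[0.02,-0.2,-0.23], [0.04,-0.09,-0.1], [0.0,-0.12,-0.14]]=x @[[-0.27, -0.08, -0.16],  [0.62, -0.01, 0.13],  [0.23, -0.18, -0.16]]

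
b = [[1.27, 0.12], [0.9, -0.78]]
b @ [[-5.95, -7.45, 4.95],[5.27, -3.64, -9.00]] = [[-6.92, -9.90, 5.21], [-9.47, -3.87, 11.48]]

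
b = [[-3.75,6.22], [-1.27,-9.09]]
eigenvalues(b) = [(-6.42+0.88j), (-6.42-0.88j)]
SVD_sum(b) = [[-0.72, 6.55], [0.97, -8.84]] + [[-3.03, -0.33], [-2.24, -0.25]]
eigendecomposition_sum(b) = [[-1.88+10.20j, 3.11+22.75j], [-0.63-4.64j, -4.54-9.33j]] + [[(-1.87-10.2j), 3.11-22.75j], [-0.64+4.64j, (-4.55+9.33j)]]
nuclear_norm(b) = 14.86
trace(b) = -12.84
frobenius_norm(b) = 11.70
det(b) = 41.99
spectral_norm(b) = 11.07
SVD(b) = [[-0.6, 0.8], [0.80, 0.60]] @ diag([11.073133982489976, 3.7917810862213157]) @ [[0.11, -0.99], [-0.99, -0.11]]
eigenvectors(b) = [[(0.91+0j), (0.91-0j)], [-0.39+0.13j, (-0.39-0.13j)]]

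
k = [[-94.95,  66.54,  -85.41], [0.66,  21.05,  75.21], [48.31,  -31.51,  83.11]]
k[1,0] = 0.66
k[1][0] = 0.66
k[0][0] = -94.95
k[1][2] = 75.21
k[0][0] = -94.95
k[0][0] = -94.95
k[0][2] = -85.41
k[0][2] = -85.41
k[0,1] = 66.54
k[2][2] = 83.11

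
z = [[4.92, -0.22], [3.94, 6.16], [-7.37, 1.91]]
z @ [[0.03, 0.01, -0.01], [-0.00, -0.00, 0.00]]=[[0.15, 0.05, -0.05], [0.12, 0.04, -0.04], [-0.22, -0.07, 0.07]]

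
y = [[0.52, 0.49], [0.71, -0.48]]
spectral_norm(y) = 0.89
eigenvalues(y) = [0.79, -0.75]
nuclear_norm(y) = 1.56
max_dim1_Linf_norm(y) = 0.71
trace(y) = 0.04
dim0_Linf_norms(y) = [0.71, 0.49]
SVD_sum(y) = [[0.37, -0.10], [0.78, -0.21]] + [[0.15, 0.59],[-0.07, -0.27]]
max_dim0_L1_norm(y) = 1.23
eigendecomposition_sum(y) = [[0.65, 0.25], [0.36, 0.14]] + [[-0.13, 0.24], [0.35, -0.62]]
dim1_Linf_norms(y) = [0.52, 0.71]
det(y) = -0.60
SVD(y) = [[-0.42, -0.91], [-0.91, 0.42]] @ diag([0.8928283664656551, 0.6692215687156757]) @ [[-0.97,0.25], [-0.25,-0.97]]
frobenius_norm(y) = 1.12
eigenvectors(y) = [[0.87, -0.36],[0.49, 0.93]]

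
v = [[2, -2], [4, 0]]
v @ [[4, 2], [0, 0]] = [[8, 4], [16, 8]]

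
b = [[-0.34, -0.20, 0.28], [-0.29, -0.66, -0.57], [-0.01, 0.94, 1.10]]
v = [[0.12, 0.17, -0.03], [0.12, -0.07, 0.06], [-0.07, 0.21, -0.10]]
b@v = [[-0.08, 0.01, -0.03],[-0.07, -0.12, 0.03],[0.03, 0.16, -0.05]]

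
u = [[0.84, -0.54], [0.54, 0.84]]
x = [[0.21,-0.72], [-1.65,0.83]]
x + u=[[1.05, -1.26], [-1.11, 1.67]]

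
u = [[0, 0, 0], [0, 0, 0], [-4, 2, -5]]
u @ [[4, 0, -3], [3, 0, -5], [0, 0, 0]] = [[0, 0, 0], [0, 0, 0], [-10, 0, 2]]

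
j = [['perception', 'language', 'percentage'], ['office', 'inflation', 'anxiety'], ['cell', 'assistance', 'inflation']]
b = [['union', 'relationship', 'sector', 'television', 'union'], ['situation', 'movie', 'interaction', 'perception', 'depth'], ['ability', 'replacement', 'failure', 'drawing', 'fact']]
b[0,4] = 'union'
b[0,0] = 'union'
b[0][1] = 'relationship'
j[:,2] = ['percentage', 'anxiety', 'inflation']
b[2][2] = 'failure'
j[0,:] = ['perception', 'language', 'percentage']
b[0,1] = 'relationship'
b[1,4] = 'depth'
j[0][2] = 'percentage'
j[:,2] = ['percentage', 'anxiety', 'inflation']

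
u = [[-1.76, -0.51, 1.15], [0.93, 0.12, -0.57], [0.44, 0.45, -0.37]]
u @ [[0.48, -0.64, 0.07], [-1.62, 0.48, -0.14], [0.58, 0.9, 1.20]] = [[0.65, 1.92, 1.33], [-0.08, -1.05, -0.64], [-0.73, -0.4, -0.48]]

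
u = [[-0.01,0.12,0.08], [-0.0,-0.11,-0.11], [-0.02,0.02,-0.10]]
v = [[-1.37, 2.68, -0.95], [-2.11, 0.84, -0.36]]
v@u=[[0.03, -0.48, -0.31],  [0.03, -0.35, -0.23]]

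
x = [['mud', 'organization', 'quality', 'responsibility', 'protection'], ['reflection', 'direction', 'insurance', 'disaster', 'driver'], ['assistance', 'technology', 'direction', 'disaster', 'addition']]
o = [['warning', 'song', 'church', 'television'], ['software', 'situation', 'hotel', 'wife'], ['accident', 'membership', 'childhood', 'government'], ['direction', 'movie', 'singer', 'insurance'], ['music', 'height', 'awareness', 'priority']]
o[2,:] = ['accident', 'membership', 'childhood', 'government']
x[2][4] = 'addition'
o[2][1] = 'membership'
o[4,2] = 'awareness'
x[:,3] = ['responsibility', 'disaster', 'disaster']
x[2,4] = 'addition'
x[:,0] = ['mud', 'reflection', 'assistance']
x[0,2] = 'quality'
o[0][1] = 'song'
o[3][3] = 'insurance'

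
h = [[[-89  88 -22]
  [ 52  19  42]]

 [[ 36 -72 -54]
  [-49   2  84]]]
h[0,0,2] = -22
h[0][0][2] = -22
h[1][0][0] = 36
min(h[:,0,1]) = -72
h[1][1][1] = 2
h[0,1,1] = 19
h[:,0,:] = [[-89, 88, -22], [36, -72, -54]]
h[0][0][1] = 88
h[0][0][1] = 88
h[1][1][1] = 2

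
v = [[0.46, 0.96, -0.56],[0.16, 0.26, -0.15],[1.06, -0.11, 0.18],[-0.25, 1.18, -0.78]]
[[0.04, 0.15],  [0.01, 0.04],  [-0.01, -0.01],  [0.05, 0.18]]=v @ [[0.00, 0.02], [0.02, 0.06], [-0.04, -0.15]]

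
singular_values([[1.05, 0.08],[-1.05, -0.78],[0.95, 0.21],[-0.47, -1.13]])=[2.1, 0.93]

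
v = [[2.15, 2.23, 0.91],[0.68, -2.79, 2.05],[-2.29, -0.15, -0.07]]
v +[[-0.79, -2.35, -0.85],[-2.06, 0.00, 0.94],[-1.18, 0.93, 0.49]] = [[1.36, -0.12, 0.06], [-1.38, -2.79, 2.99], [-3.47, 0.78, 0.42]]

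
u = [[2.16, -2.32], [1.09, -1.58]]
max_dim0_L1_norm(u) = 3.9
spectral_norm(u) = 3.70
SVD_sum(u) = [[2.07, -2.4], [1.25, -1.45]] + [[0.09, 0.08], [-0.16, -0.13]]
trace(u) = 0.58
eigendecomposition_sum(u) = [[1.85, -1.50], [0.71, -0.57]] + [[0.31, -0.82], [0.38, -1.01]]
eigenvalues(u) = [1.27, -0.69]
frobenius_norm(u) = 3.71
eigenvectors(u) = [[0.93,  0.63], [0.36,  0.78]]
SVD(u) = [[-0.86,-0.52],[-0.52,0.86]] @ diag([3.698020636413629, 0.23904680014368757]) @ [[-0.65, 0.76], [-0.76, -0.65]]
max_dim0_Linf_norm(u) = 2.32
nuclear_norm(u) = 3.94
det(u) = -0.88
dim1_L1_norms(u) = [4.48, 2.67]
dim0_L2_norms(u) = [2.42, 2.81]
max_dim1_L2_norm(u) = 3.17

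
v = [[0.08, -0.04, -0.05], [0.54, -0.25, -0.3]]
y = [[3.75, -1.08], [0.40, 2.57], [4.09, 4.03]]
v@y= [[0.08, -0.39],  [0.7, -2.43]]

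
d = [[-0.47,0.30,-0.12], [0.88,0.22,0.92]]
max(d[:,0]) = 0.884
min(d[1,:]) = 0.221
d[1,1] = 0.221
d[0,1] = 0.304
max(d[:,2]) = 0.924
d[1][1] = 0.221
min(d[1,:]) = 0.221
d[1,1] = 0.221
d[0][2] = -0.12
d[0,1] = 0.304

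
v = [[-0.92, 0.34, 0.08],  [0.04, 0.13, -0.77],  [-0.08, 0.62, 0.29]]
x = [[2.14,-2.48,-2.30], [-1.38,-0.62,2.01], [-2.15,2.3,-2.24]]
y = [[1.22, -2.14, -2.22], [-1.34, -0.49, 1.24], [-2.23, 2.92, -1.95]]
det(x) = 21.83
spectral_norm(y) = 4.45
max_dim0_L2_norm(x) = 3.79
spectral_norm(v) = 1.07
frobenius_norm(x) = 6.11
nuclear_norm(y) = 9.01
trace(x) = -0.72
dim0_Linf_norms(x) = [2.15, 2.48, 2.3]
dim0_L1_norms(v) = [1.04, 1.09, 1.14]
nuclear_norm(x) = 9.66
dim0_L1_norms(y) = [4.79, 5.55, 5.41]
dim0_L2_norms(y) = [2.87, 3.65, 3.2]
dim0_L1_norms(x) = [5.67, 5.4, 6.55]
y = x + v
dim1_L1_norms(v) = [1.34, 0.94, 0.99]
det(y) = 19.37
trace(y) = -1.22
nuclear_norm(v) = 2.40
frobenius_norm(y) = 5.65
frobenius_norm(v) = 1.43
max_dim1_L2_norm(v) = 0.98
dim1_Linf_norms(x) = [2.48, 2.01, 2.3]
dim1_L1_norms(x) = [6.92, 4.01, 6.69]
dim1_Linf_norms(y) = [2.22, 1.34, 2.92]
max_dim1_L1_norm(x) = 6.92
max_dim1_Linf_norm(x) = 2.48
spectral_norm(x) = 4.61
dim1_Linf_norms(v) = [0.92, 0.77, 0.62]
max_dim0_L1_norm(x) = 6.55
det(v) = -0.45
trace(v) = -0.50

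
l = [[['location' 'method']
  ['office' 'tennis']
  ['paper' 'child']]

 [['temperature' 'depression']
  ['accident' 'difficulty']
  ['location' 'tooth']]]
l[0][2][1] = 'child'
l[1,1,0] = 'accident'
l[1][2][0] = 'location'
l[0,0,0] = 'location'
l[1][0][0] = 'temperature'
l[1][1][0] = 'accident'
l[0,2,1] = 'child'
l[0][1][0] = 'office'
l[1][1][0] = 'accident'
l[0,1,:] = ['office', 'tennis']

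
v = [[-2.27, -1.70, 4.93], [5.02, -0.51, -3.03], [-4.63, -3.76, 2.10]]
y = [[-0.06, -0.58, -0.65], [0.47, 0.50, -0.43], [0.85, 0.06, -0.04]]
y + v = [[-2.33, -2.28, 4.28],[5.49, -0.01, -3.46],[-3.78, -3.70, 2.06]]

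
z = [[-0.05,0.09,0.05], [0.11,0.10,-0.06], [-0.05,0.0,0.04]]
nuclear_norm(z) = 0.29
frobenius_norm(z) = 0.21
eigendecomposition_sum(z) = [[0.03, 0.05, -0.01], [0.07, 0.12, -0.03], [-0.01, -0.02, 0.01]] + [[-0.08, 0.04, 0.06], [0.04, -0.02, -0.03], [-0.03, 0.02, 0.03]] + [[-0.00, 0.0, 0.01], [0.00, -0.00, -0.0], [-0.0, 0.00, 0.01]]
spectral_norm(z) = 0.17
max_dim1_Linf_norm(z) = 0.11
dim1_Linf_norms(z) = [0.09, 0.11, 0.05]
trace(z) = 0.09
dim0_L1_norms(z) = [0.21, 0.19, 0.15]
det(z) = -0.00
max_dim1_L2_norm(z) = 0.16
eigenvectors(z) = [[0.37, 0.83, 0.55], [0.92, -0.4, -0.11], [-0.16, 0.38, 0.83]]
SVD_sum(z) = [[-0.01, -0.01, 0.0], [0.12, 0.08, -0.07], [-0.04, -0.03, 0.02]] + [[-0.04, 0.1, 0.05], [-0.01, 0.02, 0.01], [-0.01, 0.03, 0.01]] + [[-0.0, 0.00, -0.00], [0.00, -0.00, 0.00], [0.0, -0.0, 0.00]]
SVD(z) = [[-0.06, -0.94, -0.32], [0.95, -0.16, 0.28], [-0.32, -0.29, 0.90]] @ diag([0.16834363693106516, 0.1206084931464873, 0.00374316520546863]) @ [[0.73,0.53,-0.43], [0.36,-0.84,-0.41], [0.58,-0.14,0.81]]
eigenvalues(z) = [0.15, -0.07, 0.01]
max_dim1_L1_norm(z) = 0.27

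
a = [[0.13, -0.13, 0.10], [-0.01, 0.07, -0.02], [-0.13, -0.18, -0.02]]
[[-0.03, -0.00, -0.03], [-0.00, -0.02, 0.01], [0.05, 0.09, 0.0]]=a @ [[-0.29, -0.26, -0.04], [-0.05, -0.29, 0.03], [0.04, -0.04, -0.2]]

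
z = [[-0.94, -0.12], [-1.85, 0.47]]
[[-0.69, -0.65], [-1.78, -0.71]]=z @ [[0.81, 0.59], [-0.59, 0.81]]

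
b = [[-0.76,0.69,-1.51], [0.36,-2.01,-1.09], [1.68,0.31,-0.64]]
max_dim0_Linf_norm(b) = 2.01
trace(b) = -3.41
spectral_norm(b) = 2.36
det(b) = -7.61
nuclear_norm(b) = 5.95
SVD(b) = [[-0.02, 0.94, -0.34], [0.96, 0.12, 0.27], [0.29, -0.32, -0.9]] @ diag([2.359016467698251, 1.834368413728245, 1.7577923164710283]) @ [[0.36, -0.78, -0.51],[-0.66, 0.17, -0.73],[-0.66, -0.6, 0.45]]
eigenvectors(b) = [[(0.05+0.65j), 0.05-0.65j, 0.30+0.00j], [(-0.13+0.31j), (-0.13-0.31j), (-0.94+0j)], [0.68+0.00j, 0.68-0.00j, -0.13+0.00j]]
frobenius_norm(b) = 3.47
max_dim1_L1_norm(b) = 3.46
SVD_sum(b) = [[-0.02, 0.03, 0.02], [0.81, -1.76, -1.15], [0.25, -0.54, -0.35]] + [[-1.14, 0.3, -1.26], [-0.14, 0.04, -0.16], [0.39, -0.1, 0.43]] + [[0.39, 0.36, -0.27], [-0.31, -0.28, 0.21], [1.04, 0.95, -0.72]]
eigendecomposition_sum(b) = [[(-0.23+0.76j), 0.04+0.27j, (-0.82-0.21j)], [(-0.28+0.3j), -0.04+0.14j, (-0.33-0.29j)], [(0.78+0.31j), 0.29-0.02j, -0.29+0.84j]] + [[-0.23-0.76j, (0.04-0.27j), (-0.82+0.21j)], [(-0.28-0.3j), -0.04-0.14j, (-0.33+0.29j)], [(0.78-0.31j), (0.29+0.02j), (-0.29-0.84j)]] + [[(-0.3+0j),  (0.61+0j),  (0.14-0j)], [0.93-0.00j,  (-1.92-0j),  (-0.42+0j)], [0.13-0.00j,  -0.26-0.00j,  -0.06+0.00j]]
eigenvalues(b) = [(-0.57+1.74j), (-0.57-1.74j), (-2.27+0j)]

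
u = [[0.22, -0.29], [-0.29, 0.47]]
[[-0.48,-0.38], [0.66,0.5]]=u@[[-1.91, -1.75], [0.22, -0.02]]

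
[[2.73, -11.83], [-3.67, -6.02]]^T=[[2.73, -3.67], [-11.83, -6.02]]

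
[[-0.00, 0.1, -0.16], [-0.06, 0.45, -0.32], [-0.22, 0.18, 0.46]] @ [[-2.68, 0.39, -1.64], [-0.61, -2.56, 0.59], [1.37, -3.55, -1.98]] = [[-0.28,  0.31,  0.38], [-0.55,  -0.04,  1.00], [1.11,  -2.18,  -0.44]]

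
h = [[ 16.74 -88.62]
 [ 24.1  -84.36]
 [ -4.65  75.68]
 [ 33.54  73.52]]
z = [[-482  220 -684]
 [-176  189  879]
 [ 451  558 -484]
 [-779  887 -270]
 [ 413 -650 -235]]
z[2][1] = 558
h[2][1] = 75.68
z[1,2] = 879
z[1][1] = 189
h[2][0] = -4.65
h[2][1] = 75.68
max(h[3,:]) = 73.52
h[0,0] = 16.74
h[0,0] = 16.74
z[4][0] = 413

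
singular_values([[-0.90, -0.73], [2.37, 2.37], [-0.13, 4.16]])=[5.02, 2.17]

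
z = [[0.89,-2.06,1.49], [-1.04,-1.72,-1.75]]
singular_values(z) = [2.69, 2.66]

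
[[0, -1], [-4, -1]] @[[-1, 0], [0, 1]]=[[0, -1], [4, -1]]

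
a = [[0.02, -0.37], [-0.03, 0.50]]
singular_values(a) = [0.62, 0.0]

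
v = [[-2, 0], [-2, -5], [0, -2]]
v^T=[[-2, -2, 0], [0, -5, -2]]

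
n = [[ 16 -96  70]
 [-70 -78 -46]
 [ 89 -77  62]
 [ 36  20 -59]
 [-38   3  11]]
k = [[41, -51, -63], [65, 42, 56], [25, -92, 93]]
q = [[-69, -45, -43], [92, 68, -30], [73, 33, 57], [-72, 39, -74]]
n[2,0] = 89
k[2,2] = 93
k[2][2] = 93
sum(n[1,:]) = -194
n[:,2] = [70, -46, 62, -59, 11]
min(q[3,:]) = -74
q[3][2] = -74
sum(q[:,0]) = 24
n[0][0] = 16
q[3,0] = -72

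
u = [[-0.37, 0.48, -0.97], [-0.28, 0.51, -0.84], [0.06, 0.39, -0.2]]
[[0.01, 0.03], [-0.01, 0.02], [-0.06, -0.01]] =u @ [[-0.50, 0.2], [0.03, -0.16], [0.20, -0.19]]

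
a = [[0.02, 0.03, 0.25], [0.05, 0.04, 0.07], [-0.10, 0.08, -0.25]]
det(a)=0.002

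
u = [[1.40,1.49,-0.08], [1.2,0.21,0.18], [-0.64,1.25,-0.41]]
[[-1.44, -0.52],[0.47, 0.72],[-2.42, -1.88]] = u@ [[0.43, 0.78],[-1.3, -1.08],[1.27, 0.07]]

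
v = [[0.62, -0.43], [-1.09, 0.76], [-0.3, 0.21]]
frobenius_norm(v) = 1.57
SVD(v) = [[-0.48,-0.82], [0.85,-0.34], [0.23,-0.46]] @ diag([1.5713359148970294, 0.001855412276765249]) @ [[-0.82, 0.57],  [-0.57, -0.82]]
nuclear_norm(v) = 1.57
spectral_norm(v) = 1.57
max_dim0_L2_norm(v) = 1.29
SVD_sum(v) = [[0.62, -0.43],[-1.09, 0.76],[-0.30, 0.21]] + [[0.0,0.0], [0.00,0.00], [0.00,0.00]]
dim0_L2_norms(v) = [1.29, 0.9]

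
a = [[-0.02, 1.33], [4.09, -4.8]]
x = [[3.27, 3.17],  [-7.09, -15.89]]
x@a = [[12.90, -10.87], [-64.85, 66.84]]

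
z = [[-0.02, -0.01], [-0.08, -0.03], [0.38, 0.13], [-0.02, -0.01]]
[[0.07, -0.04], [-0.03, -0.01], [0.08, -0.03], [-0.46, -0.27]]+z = [[0.05,  -0.05],[-0.11,  -0.04],[0.46,  0.1],[-0.48,  -0.28]]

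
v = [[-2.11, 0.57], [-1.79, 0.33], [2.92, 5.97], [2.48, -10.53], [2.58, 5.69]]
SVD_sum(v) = [[0.01,0.51],[0.01,0.28],[0.17,6.05],[-0.29,-10.45],[0.16,5.76]] + [[-2.12,0.06],[-1.8,0.05],[2.75,-0.08],[2.77,-0.08],[2.42,-0.07]]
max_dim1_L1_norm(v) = 13.01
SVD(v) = [[-0.04,  0.4],  [-0.02,  0.33],  [-0.45,  -0.51],  [0.78,  -0.52],  [-0.43,  -0.45]] @ diag([13.395865360001302, 5.37325704361118]) @ [[-0.03, -1.00],[-1.0, 0.03]]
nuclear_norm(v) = 18.77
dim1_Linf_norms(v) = [2.11, 1.79, 5.97, 10.53, 5.69]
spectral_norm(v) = 13.40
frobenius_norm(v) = 14.43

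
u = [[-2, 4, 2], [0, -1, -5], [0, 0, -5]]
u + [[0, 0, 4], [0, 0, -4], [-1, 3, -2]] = [[-2, 4, 6], [0, -1, -9], [-1, 3, -7]]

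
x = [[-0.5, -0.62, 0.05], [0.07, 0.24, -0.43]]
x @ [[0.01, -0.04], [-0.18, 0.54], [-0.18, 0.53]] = [[0.10, -0.29],[0.03, -0.10]]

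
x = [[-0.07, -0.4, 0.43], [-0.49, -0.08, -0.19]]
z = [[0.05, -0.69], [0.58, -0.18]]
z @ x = [[0.33, 0.04, 0.15], [0.05, -0.22, 0.28]]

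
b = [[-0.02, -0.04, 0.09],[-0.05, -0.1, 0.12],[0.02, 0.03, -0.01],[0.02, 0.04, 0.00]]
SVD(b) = [[-0.5, 0.54, 0.18],[-0.84, -0.11, -0.20],[0.16, 0.43, -0.89],[0.15, 0.71, 0.38]] @ diag([0.19532542981130174, 0.04724648557153949, 0.003968131823481846]) @ [[0.30, 0.59, -0.75],[0.37, 0.65, 0.66],[-0.88, 0.48, 0.02]]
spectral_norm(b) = 0.20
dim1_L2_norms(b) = [0.1, 0.16, 0.04, 0.04]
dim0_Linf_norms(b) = [0.05, 0.1, 0.12]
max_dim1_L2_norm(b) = 0.16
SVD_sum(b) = [[-0.03,-0.06,0.07],[-0.05,-0.10,0.12],[0.01,0.02,-0.02],[0.01,0.02,-0.02]] + [[0.01, 0.02, 0.02],[-0.0, -0.00, -0.00],[0.01, 0.01, 0.01],[0.01, 0.02, 0.02]] + [[-0.00, 0.0, 0.0], [0.0, -0.0, -0.00], [0.0, -0.0, -0.0], [-0.00, 0.00, 0.00]]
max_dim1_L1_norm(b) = 0.27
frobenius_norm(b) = 0.20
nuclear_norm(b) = 0.25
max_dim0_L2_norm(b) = 0.15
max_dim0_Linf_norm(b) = 0.12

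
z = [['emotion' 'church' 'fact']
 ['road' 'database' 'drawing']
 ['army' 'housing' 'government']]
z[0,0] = 'emotion'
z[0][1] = 'church'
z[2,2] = 'government'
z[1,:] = ['road', 'database', 'drawing']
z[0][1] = 'church'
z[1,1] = 'database'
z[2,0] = 'army'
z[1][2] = 'drawing'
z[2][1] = 'housing'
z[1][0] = 'road'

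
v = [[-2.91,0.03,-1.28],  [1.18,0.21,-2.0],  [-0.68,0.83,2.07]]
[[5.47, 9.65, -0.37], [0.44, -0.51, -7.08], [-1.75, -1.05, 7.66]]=v@[[-1.40, -2.72, -1.16], [-0.51, -0.10, 0.92], [-1.1, -1.36, 2.95]]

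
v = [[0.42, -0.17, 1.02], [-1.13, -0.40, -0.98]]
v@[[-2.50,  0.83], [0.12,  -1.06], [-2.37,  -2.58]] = [[-3.49, -2.1], [5.10, 2.01]]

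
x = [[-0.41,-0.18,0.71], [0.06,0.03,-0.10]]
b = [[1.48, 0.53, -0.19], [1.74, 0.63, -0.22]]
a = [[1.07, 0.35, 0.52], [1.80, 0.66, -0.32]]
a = b + x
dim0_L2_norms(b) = [2.28, 0.82, 0.29]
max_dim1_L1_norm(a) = 2.78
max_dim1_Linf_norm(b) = 1.74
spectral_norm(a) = 2.22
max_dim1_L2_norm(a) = 1.94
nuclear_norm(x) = 0.85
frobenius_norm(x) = 0.85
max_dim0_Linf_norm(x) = 0.71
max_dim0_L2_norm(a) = 2.09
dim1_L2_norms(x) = [0.84, 0.12]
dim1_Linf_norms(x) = [0.71, 0.1]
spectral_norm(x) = 0.85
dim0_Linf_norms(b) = [1.74, 0.63, 0.22]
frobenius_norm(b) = 2.45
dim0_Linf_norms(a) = [1.8, 0.66, 0.52]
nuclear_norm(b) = 2.45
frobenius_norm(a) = 2.31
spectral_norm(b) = 2.45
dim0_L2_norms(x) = [0.41, 0.18, 0.72]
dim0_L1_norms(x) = [0.47, 0.21, 0.81]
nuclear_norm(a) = 2.83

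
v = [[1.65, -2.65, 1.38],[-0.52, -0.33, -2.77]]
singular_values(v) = [3.75, 2.38]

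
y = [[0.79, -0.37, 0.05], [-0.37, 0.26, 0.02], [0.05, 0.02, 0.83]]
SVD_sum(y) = [[0.75, -0.38, 0.19], [-0.38, 0.19, -0.1], [0.19, -0.1, 0.05]] + [[0.02, -0.02, -0.14],[-0.02, 0.02, 0.12],[-0.14, 0.12, 0.78]] + [[0.01, 0.03, -0.00],[0.03, 0.05, -0.0],[-0.0, -0.0, 0.0]]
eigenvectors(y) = [[-0.46, -0.87, -0.17], [-0.89, 0.44, 0.15], [0.05, -0.22, 0.97]]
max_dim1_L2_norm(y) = 0.87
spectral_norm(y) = 0.99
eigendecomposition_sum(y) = [[0.01,0.03,-0.00], [0.03,0.05,-0.0], [-0.00,-0.00,0.00]] + [[0.75, -0.38, 0.19], [-0.38, 0.19, -0.10], [0.19, -0.1, 0.05]] + [[0.02, -0.02, -0.14], [-0.02, 0.02, 0.12], [-0.14, 0.12, 0.78]]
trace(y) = 1.88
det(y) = 0.06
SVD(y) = [[-0.87, -0.17, 0.46], [0.44, 0.15, 0.89], [-0.22, 0.97, -0.05]] @ diag([0.9880971627689532, 0.8241832664268554, 0.06771957080419146]) @ [[-0.87, 0.44, -0.22], [-0.17, 0.15, 0.97], [0.46, 0.89, -0.05]]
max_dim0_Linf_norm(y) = 0.83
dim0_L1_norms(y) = [1.21, 0.65, 0.9]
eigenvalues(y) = [0.07, 0.99, 0.82]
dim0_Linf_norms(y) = [0.79, 0.37, 0.83]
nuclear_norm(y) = 1.88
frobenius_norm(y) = 1.29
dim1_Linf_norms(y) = [0.79, 0.37, 0.83]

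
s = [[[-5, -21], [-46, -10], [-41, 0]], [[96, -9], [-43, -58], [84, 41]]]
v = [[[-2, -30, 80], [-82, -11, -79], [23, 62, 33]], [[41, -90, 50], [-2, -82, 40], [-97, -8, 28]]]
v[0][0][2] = 80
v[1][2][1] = -8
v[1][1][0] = -2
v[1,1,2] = 40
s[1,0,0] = 96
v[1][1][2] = 40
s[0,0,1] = -21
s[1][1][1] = -58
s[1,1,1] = -58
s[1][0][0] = 96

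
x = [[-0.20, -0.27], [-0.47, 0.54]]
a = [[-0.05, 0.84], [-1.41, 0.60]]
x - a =[[-0.15, -1.11], [0.94, -0.06]]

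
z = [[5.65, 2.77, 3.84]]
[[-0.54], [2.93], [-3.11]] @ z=[[-3.05, -1.50, -2.07], [16.55, 8.12, 11.25], [-17.57, -8.61, -11.94]]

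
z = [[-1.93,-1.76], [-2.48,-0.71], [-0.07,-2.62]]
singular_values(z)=[3.94, 2.2]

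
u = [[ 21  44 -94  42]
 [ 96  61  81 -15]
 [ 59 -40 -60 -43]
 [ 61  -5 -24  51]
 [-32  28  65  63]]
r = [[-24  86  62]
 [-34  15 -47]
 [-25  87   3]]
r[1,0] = -34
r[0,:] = [-24, 86, 62]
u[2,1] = -40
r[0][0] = -24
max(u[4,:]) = 65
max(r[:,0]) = -24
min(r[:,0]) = -34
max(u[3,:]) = 61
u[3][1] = -5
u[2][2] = -60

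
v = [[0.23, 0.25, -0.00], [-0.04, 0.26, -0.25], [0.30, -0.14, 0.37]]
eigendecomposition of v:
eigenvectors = [[-0.09+0.53j, -0.09-0.53j, (-0.56+0j)], [-0.46+0.37j, (-0.46-0.37j), 0.52+0.00j], [0.60+0.00j, 0.60-0.00j, 0.64+0.00j]]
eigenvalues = [(0.43+0.18j), (0.43-0.18j), (-0+0j)]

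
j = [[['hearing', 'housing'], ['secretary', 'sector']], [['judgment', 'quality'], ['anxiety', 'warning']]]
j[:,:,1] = [['housing', 'sector'], ['quality', 'warning']]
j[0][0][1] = 'housing'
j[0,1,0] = 'secretary'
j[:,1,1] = ['sector', 'warning']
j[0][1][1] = 'sector'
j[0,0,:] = ['hearing', 'housing']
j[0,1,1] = 'sector'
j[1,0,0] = 'judgment'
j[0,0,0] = 'hearing'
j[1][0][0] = 'judgment'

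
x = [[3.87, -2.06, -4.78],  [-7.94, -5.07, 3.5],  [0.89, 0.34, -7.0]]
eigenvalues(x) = [(5.18+0j), (-6.69+0.22j), (-6.69-0.22j)]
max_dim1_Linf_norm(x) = 7.94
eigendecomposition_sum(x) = [[4.54+0.00j, -0.98+0.00j, (-2.07-0j)], [(-3.44-0j), 0.74+0.00j, 1.56+0.00j], [0.24+0.00j, (-0.05+0j), -0.11-0.00j]] + [[(-0.34+2.23j), -0.54+2.89j, -1.36-0.66j], [-2.25-0.81j, -2.91-1.15j, (0.97-1.28j)], [0.33+5.28j, (0.2+6.92j), (-3.45-0.85j)]] + [[-0.34-2.23j, -0.54-2.89j, -1.36+0.66j], [-2.25+0.81j, -2.91+1.15j, (0.97+1.28j)], [(0.33-5.28j), 0.20-6.92j, -3.45+0.85j]]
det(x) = 232.15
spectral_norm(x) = 11.92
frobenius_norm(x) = 13.89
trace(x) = -8.20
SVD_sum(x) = [[3.7,1.41,-3.6], [-6.35,-2.41,6.17], [3.75,1.42,-3.64]] + [[-1.20, -1.69, -1.90],[-1.74, -2.45, -2.75],[-1.77, -2.49, -2.8]] + [[1.37, -1.78, 0.71], [0.16, -0.21, 0.08], [-1.08, 1.41, -0.57]]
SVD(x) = [[-0.45, -0.44, -0.78],  [0.77, -0.63, -0.09],  [-0.45, -0.64, 0.62]] @ diag([11.92438562458345, 6.457011382010995, 3.0151503260713195]) @ [[-0.69,-0.26,0.67], [0.43,0.60,0.68], [-0.58,0.75,-0.3]]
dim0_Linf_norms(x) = [7.94, 5.07, 7.0]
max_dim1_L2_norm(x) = 10.05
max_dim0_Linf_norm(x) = 7.94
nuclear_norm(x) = 21.40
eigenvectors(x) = [[(0.8+0j), (0.35+0.08j), 0.35-0.08j],[(-0.6+0j), -0.15+0.35j, -0.15-0.35j],[(0.04+0j), 0.85+0.00j, 0.85-0.00j]]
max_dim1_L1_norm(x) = 16.51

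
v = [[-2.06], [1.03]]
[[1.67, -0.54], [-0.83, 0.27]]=v@[[-0.81, 0.26]]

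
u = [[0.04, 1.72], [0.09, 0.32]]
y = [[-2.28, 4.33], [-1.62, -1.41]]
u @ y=[[-2.88, -2.25], [-0.72, -0.06]]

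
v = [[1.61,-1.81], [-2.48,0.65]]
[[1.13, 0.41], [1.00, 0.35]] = v @ [[-0.74,-0.26], [-1.28,-0.46]]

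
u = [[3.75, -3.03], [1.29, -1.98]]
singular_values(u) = [5.33, 0.66]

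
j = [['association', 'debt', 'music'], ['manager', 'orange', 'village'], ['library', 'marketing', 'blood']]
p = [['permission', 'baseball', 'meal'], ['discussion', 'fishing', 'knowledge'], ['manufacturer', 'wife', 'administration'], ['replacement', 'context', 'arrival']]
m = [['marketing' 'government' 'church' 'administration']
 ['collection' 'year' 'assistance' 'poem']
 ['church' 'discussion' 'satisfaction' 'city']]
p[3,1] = 'context'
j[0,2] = 'music'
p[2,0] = 'manufacturer'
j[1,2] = 'village'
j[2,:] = ['library', 'marketing', 'blood']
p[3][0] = 'replacement'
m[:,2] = ['church', 'assistance', 'satisfaction']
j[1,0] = 'manager'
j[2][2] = 'blood'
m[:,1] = ['government', 'year', 'discussion']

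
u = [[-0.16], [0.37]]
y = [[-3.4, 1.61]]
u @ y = [[0.54, -0.26], [-1.26, 0.60]]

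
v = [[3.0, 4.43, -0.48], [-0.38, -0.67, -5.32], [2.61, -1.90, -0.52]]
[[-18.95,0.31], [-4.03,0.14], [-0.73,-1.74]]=v @ [[-2.04, -0.42], [-2.76, 0.35], [1.25, -0.04]]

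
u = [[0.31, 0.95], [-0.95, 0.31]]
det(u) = 1.00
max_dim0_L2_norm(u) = 1.0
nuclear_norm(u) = 2.00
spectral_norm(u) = 1.00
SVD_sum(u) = [[0.31, 0.0], [-0.95, 0.00]] + [[0.0, 0.95], [0.0, 0.31]]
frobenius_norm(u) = 1.41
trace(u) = 0.62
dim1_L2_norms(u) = [1.0, 1.0]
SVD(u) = [[-0.31, 0.95], [0.95, 0.31]] @ diag([0.9992997548283498, 0.9992997548283498]) @ [[-1.00, -0.0], [0.00, 1.0]]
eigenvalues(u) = [(0.31+0.95j), (0.31-0.95j)]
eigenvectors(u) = [[0.71+0.00j, (0.71-0j)],[0.71j, 0.00-0.71j]]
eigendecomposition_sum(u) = [[(0.16+0.47j), (0.48-0.16j)], [(-0.47+0.15j), 0.16+0.47j]] + [[0.16-0.47j, 0.48+0.16j], [(-0.47-0.15j), 0.16-0.47j]]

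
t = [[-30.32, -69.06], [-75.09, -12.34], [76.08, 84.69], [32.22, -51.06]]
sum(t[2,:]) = 160.76999999999998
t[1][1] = -12.34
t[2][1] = 84.69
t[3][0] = 32.22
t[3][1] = -51.06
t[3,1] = -51.06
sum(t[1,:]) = -87.43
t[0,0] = -30.32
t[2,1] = 84.69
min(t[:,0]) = -75.09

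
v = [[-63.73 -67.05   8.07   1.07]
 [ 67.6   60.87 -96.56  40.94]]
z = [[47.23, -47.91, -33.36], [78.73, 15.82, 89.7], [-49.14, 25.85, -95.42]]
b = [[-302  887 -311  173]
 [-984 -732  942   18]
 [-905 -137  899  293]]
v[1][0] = 67.6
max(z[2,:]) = 25.85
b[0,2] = -311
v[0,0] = -63.73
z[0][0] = 47.23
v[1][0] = 67.6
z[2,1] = 25.85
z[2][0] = -49.14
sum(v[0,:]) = -121.64000000000001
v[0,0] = -63.73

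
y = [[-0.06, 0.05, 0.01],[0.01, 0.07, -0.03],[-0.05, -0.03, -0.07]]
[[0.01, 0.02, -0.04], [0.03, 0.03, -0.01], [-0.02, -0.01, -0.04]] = y @ [[0.11, 0.03, 0.61], [0.39, 0.45, -0.09], [0.01, -0.02, 0.23]]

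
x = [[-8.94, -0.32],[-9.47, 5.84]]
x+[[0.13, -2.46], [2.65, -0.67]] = [[-8.81, -2.78], [-6.82, 5.17]]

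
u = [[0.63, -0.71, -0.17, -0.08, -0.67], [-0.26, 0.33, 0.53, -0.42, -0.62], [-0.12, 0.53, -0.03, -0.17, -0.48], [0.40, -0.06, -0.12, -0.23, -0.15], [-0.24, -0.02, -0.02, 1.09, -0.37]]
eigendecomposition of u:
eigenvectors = [[0.69+0.00j,(0.65+0j),(0.65-0j),-0.55+0.00j,(0.36+0j)], [(-0.58+0j),(0.41-0.07j),(0.41+0.07j),(-0.36+0j),(-0.08+0j)], [-0.37+0.00j,(0.37-0.14j),(0.37+0.14j),-0.27+0.00j,0.83+0.00j], [0.24+0.00j,0.29-0.20j,(0.29+0.2j),(0.12+0j),0.09+0.00j], [0.07+0.00j,-0.08-0.35j,-0.08+0.35j,-0.70+0.00j,0.41+0.00j]]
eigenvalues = [(1.22+0j), (0.12+0.51j), (0.12-0.51j), (-0.76+0j), (-0.39+0j)]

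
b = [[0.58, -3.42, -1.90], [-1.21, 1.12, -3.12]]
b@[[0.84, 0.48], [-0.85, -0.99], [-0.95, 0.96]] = [[5.20, 1.84], [1.00, -4.68]]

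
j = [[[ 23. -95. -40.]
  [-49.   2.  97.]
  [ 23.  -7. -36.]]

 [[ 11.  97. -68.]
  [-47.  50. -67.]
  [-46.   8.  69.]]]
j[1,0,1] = 97.0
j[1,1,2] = -67.0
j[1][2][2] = 69.0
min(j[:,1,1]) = 2.0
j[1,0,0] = 11.0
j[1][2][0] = -46.0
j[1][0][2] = -68.0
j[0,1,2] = 97.0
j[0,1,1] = 2.0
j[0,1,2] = 97.0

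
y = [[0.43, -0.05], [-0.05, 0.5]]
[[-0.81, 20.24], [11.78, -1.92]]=y @ [[0.87, 47.18], [23.65, 0.88]]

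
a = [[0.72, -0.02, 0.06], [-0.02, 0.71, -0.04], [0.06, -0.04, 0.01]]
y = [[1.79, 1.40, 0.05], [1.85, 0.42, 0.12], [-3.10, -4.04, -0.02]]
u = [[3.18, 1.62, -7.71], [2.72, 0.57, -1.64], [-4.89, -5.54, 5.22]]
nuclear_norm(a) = 1.44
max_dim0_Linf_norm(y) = 4.04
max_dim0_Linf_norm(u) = 7.71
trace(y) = 2.19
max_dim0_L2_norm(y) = 4.3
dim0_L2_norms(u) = [6.44, 5.8, 9.45]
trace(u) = 8.97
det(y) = 0.08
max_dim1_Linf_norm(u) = 7.71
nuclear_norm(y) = 7.00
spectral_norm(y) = 5.76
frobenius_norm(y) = 5.89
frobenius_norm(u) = 12.82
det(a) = 0.00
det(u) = 65.25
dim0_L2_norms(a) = [0.72, 0.71, 0.07]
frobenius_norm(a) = 1.02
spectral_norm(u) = 12.25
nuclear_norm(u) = 17.26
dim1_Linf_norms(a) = [0.72, 0.71, 0.06]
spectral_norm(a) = 0.74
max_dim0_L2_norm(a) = 0.72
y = u @ a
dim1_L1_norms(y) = [3.24, 2.39, 7.16]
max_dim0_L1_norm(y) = 6.74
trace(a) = 1.44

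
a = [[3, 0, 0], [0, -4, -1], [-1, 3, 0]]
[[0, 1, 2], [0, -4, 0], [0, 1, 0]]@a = [[-2, 2, -1], [0, 16, 4], [0, -4, -1]]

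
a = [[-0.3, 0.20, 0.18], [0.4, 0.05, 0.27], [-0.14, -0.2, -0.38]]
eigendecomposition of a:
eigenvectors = [[-0.80, 0.23, -0.11],[0.59, 0.81, -0.71],[0.07, -0.53, 0.70]]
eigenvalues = [-0.46, -0.01, -0.16]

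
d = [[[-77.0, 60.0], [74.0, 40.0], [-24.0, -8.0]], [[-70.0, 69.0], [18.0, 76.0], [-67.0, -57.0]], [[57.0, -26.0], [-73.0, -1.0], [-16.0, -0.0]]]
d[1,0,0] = -70.0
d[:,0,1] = [60.0, 69.0, -26.0]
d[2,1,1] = -1.0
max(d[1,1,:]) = 76.0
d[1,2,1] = -57.0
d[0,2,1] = -8.0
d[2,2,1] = -0.0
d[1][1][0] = 18.0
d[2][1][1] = -1.0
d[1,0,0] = -70.0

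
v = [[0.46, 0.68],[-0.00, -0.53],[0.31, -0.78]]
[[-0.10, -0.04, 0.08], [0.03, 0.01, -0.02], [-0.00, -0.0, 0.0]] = v@[[-0.14, -0.06, 0.11], [-0.05, -0.02, 0.04]]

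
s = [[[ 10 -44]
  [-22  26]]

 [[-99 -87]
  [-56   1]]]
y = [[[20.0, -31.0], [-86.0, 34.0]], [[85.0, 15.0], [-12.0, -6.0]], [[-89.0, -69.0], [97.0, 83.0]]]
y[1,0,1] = 15.0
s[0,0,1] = -44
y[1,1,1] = -6.0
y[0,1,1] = 34.0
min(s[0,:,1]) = -44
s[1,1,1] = 1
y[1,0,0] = 85.0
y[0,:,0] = [20.0, -86.0]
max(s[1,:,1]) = 1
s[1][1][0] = -56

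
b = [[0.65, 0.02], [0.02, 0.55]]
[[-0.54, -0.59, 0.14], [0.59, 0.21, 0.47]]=b @ [[-0.87, -0.92, 0.19], [1.1, 0.42, 0.84]]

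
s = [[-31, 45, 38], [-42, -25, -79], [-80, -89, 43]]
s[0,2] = 38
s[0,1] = 45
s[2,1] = -89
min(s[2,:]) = -89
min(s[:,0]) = -80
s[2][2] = 43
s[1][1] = -25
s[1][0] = -42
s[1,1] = -25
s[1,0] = -42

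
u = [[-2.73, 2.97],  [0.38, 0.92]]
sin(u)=[[-0.05, 0.74], [0.10, 0.86]]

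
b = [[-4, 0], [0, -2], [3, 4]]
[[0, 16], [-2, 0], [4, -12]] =b @ [[0, -4], [1, 0]]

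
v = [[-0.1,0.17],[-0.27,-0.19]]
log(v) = [[-0.90, 1.77], [-2.81, -1.83]]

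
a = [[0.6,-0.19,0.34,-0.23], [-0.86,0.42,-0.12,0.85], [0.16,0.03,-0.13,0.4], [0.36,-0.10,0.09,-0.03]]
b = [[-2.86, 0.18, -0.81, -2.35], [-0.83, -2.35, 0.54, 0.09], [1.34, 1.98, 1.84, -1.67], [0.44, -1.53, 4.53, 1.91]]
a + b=[[-2.26, -0.01, -0.47, -2.58], [-1.69, -1.93, 0.42, 0.94], [1.5, 2.01, 1.71, -1.27], [0.80, -1.63, 4.62, 1.88]]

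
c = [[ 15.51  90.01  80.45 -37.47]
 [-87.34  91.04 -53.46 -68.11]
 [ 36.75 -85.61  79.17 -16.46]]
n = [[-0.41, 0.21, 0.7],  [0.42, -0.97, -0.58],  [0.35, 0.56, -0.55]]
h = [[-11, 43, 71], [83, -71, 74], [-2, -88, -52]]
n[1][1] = -0.969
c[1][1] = 91.04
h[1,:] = [83, -71, 74]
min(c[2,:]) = -85.61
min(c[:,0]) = -87.34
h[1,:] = [83, -71, 74]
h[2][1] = -88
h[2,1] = -88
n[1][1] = -0.969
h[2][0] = -2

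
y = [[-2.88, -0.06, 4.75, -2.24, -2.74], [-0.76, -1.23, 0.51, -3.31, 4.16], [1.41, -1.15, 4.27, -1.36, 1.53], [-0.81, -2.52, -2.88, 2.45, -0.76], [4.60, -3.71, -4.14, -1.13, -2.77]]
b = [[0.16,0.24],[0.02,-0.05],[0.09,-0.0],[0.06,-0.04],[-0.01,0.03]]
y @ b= [[-0.14, -0.68], [-0.34, 0.14], [0.49, 0.5], [-0.28, -0.19], [0.25, 1.25]]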